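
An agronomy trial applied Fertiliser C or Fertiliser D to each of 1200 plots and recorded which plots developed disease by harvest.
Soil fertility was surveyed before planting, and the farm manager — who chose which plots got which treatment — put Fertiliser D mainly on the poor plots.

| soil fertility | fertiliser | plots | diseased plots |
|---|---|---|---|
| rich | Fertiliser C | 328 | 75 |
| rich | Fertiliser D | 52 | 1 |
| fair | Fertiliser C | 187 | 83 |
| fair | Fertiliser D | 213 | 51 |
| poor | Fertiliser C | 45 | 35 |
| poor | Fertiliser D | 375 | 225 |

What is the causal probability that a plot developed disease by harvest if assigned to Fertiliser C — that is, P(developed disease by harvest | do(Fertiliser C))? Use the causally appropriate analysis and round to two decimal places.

0.49

Fertiliser D is lower inside every soil fertility stratum but Fertiliser C is lower in aggregate. Whether to stratify depends on how soil fertility relates to the fertiliser.
The imbalance in soil fertility arose from how plots were allocated, not from anything the fertiliser did; and soil fertility independently affects the outcome. The pooled gap is confounded — condition on soil fertility.
Standardising Fertiliser C to the population soil fertility mix: 0.317·75/328 + 0.333·83/187 + 0.350·35/45 = 0.493.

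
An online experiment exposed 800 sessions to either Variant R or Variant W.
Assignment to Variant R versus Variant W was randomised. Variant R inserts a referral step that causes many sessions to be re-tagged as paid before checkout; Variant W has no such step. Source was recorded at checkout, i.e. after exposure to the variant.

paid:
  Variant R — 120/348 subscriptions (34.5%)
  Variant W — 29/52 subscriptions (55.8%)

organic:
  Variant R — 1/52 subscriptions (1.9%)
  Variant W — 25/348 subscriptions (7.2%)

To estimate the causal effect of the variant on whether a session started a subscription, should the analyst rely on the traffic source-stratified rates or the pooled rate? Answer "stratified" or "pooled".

Traffic source is downstream of the variant. One should not condition on a consequence of treatment, so the overall rates are the right comparison.
Pooled: Variant R 30.2% vs Variant W 13.5%; Variant R is higher overall.

pooled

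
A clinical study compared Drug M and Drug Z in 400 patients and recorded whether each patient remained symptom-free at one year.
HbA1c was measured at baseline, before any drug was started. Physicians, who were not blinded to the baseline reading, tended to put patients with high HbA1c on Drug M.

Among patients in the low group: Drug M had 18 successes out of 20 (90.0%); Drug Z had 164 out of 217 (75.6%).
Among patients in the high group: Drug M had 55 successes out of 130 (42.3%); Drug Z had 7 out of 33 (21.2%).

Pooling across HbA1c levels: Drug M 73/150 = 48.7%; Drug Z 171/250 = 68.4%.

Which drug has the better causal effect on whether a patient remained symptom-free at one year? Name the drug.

Drug M

Within every HbA1c level Drug M has the higher rate, yet pooled Drug Z does — Simpson's reversal.
HbA1c satisfies the back-door criterion: it is not a descendant of the drug, and it blocks the spurious path from drug to outcome. Adjusting for it (i.e., using the within-HbA1c rates) gives the causal effect.
Within each level — low: 90.0% vs 75.6%; high: 42.3% vs 21.2% — Drug M is higher every time.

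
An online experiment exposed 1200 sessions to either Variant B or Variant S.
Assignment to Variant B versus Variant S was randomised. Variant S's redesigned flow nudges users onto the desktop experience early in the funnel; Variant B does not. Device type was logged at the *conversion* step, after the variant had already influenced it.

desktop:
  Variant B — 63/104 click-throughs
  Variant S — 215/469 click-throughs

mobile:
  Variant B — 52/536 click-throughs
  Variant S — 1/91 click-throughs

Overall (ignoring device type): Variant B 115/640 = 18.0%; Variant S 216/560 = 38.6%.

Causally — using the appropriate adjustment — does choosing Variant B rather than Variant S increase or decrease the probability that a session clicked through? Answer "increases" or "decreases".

The stratified and pooled comparisons disagree (Variant B wins within each device type; Variant S wins overall), so the answer turns on the causal role of device type.
Because the variant influences device type, device type is a post-treatment mediator, not a confounder. Stratifying on it would bias the estimate; the causal effect is the crude pooled difference.
Pooled: Variant B 18.0% vs Variant S 38.6%; Variant S is higher overall.

decreases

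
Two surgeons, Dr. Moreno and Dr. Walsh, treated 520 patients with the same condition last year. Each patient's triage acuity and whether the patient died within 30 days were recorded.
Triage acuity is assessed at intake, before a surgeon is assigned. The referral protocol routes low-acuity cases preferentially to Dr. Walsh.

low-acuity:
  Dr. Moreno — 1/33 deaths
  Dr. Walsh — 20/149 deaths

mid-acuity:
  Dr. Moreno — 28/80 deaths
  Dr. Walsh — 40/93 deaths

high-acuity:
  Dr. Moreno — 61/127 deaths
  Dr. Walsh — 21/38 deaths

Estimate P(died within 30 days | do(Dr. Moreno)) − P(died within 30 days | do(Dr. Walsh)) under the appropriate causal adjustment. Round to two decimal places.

-0.09

Within every triage acuity level Dr. Moreno has the lower rate, yet pooled Dr. Walsh does — Simpson's reversal.
Here triage acuity is a common cause — it drives both which surgeon a case falls under and the outcome. The crude comparison mixes populations; the stratum-specific rates are the causally relevant ones.
Adjusting over the population distribution of triage acuity: 0.350·(0.030−0.134) + 0.333·(0.350−0.430) + 0.317·(0.480−0.553) = -0.086.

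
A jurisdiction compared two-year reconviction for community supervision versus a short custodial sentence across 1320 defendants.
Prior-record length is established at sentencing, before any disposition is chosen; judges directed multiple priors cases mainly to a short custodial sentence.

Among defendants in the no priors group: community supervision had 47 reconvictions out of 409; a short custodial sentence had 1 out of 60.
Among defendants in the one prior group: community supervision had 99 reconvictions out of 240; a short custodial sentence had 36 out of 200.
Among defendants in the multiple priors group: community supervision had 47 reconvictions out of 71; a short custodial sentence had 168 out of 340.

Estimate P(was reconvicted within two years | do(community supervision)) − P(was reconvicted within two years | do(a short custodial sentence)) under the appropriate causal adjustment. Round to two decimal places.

+0.16

The stratified and pooled comparisons disagree (a short custodial sentence wins within each prior-record length; community supervision wins overall), so the answer turns on the causal role of prior-record length.
Nothing the disposition does changes prior-record length; the imbalance is an allocation artefact. With prior-record length also predicting the outcome, the pooled figure is confounded, and the within-stratum comparison is the causal one.
Adjusting over the population distribution of prior-record length: 0.355·(0.115−0.017) + 0.333·(0.412−0.180) + 0.311·(0.662−0.494) = +0.165.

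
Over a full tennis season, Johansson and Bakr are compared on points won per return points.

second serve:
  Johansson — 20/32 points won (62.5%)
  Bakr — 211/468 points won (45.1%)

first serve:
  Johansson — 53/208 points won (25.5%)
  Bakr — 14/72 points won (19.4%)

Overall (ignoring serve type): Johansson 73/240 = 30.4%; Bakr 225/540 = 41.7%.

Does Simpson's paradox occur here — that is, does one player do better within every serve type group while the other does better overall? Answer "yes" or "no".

yes

Within each serve type level (second serve 62.5% vs 45.1%; first serve 25.5% vs 19.4%), Johansson has the higher rate every time. Pooled: 30.4% vs 41.7% — Bakr has the higher rate overall. The two comparisons disagree.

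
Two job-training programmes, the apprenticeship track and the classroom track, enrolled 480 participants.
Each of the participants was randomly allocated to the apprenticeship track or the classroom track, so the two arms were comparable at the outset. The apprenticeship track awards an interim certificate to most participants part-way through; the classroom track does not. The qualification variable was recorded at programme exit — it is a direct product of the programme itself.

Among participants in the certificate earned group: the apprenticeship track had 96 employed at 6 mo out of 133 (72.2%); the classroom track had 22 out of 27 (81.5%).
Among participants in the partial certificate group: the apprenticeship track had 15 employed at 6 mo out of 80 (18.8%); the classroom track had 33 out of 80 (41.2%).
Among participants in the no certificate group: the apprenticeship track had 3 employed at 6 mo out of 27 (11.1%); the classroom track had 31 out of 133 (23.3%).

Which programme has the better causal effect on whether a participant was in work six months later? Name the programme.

The distribution of qualification attained during the programme is itself part of what the programme does — it is an intermediate outcome. Holding it fixed would remove that part of the effect; the total effect is the pooled difference.
Pooled: the apprenticeship track 47.5% vs the classroom track 35.8%; the apprenticeship track is higher overall.

the apprenticeship track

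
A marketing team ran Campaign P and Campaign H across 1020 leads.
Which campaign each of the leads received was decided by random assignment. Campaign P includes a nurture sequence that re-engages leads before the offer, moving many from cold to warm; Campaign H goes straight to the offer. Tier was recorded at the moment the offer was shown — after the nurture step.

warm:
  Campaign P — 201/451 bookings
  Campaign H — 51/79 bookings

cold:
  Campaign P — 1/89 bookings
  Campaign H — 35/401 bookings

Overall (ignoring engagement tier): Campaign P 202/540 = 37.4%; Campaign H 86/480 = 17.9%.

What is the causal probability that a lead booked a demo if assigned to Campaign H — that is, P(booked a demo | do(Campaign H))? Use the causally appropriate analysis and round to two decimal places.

Within every engagement tier level Campaign H has the higher rate, yet pooled Campaign P does — Simpson's reversal.
Engagement tier here is a post-treatment variable shaped by the campaign; conditioning on it would introduce bias rather than remove it. The overall comparison is the causal one.
So P(outcome | do(Campaign H)) is just the pooled rate for Campaign H: 86/480 = 0.179.

0.18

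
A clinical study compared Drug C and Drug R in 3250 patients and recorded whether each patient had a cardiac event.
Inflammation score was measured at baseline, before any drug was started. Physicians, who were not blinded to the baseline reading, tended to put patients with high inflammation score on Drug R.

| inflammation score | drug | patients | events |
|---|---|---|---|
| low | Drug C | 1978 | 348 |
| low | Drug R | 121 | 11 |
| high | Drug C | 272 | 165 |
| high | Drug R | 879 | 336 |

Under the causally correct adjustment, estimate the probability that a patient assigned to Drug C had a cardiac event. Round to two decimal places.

The imbalance in inflammation score arose from how patients were allocated, not from anything the drug did; and inflammation score independently affects the outcome. The pooled gap is confounded — condition on inflammation score.
Standardising Drug C to the population inflammation score mix: 0.646·348/1978 + 0.354·165/272 = 0.328.

0.33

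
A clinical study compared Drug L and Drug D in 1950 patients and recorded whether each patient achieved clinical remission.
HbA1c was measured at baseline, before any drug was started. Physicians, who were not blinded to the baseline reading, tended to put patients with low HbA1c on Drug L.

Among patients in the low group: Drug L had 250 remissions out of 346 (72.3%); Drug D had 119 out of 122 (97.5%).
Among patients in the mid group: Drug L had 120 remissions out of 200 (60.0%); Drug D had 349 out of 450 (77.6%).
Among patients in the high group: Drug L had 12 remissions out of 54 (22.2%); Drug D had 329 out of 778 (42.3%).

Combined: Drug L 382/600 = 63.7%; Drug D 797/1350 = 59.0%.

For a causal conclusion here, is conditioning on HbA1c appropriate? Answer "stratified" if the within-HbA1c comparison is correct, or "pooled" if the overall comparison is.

HbA1c differs across drugs for reasons unrelated to any effect of the drug itself, and it separately predicts the outcome — a classic confounder. We must compare within HbA1c levels.
Within each level — low: 72.3% vs 97.5%; mid: 60.0% vs 77.6%; high: 22.2% vs 42.3% — Drug D is higher every time.

stratified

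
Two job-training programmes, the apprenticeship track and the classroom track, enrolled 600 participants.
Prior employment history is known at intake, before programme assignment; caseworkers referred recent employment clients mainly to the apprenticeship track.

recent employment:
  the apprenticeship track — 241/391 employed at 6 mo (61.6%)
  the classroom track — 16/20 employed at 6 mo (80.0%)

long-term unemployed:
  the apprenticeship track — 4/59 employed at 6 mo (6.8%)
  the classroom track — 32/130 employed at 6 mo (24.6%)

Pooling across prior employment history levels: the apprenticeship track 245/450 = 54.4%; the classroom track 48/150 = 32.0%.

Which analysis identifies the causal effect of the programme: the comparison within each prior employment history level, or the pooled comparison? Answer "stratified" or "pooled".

stratified

The stratified and pooled comparisons disagree (the classroom track wins within each prior employment history; the apprenticeship track wins overall), so the answer turns on the causal role of prior employment history.
Prior employment history is set before the programme has any effect — it is not caused by the programme — and it independently drives the outcome. That makes it a confounder, so the causal comparison is within prior employment history levels.
Within each level — recent employment: 61.6% vs 80.0%; long-term unemployed: 6.8% vs 24.6% — the classroom track is higher every time.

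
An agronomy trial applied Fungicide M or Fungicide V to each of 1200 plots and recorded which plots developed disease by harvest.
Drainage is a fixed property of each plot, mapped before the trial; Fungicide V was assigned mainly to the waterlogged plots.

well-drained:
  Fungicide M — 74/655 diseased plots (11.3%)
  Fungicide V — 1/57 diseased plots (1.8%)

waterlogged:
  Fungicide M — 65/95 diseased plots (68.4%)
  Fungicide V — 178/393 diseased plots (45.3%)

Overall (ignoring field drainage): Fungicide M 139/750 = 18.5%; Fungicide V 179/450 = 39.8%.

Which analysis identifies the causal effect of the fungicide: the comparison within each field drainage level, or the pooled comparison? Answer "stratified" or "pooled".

The stratified and pooled comparisons disagree (Fungicide V wins within each field drainage; Fungicide M wins overall), so the answer turns on the causal role of field drainage.
Since field drainage is a pre-existing factor (not a product of the fungicide) and it affects the outcome on its own, it is a confounder. The stratified rates, not the pooled rate, identify the causal effect.
Within each level — well-drained: 11.3% vs 1.8%; waterlogged: 68.4% vs 45.3% — Fungicide V is lower every time.

stratified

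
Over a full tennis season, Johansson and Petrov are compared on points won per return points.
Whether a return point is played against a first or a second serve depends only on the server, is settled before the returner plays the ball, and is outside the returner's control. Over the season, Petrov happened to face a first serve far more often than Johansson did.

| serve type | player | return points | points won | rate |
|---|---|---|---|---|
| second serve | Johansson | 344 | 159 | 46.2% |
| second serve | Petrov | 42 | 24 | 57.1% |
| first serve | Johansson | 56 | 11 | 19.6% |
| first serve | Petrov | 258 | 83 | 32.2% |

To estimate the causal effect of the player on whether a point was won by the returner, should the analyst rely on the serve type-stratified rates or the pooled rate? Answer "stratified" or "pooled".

Serve type differs across players for reasons unrelated to any effect of the player itself, and it separately predicts the outcome — a classic confounder. We must compare within serve type levels.
Within each level — second serve: 46.2% vs 57.1%; first serve: 19.6% vs 32.2% — Petrov is higher every time.

stratified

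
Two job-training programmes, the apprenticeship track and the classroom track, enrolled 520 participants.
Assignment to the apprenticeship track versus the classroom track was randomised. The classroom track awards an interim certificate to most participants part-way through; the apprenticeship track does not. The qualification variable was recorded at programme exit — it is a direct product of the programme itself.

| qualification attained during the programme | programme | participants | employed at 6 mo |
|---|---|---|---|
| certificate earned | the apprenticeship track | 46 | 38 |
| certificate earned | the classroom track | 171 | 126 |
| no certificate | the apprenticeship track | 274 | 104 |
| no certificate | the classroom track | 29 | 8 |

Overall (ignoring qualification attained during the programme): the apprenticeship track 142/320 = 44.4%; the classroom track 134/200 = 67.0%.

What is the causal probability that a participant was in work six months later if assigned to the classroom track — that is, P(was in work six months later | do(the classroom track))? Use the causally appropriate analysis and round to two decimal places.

0.67

The qualification attained during the programme-specific comparison favours the apprenticeship track throughout, but the pooled figures favour the classroom track. The question is whether to condition on qualification attained during the programme.
Stratifying would compare programmes among participants the programmes themselves sorted into qualification attained during the programme groups — a form of selection on an intermediate. The unconditioned pooled rates give the total causal effect.
So P(outcome | do(the classroom track)) is just the pooled rate for the classroom track: 134/200 = 0.670.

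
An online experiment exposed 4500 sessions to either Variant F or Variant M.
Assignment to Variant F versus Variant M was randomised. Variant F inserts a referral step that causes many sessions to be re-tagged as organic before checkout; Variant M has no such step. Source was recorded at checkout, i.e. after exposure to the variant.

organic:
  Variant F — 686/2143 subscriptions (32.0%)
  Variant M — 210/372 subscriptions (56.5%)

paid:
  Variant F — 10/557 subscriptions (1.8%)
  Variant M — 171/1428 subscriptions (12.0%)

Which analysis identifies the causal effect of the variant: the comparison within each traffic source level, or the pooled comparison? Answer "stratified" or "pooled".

pooled

Within every traffic source level Variant M has the higher rate, yet pooled Variant F does — Simpson's reversal.
Because the variant influences traffic source, traffic source is a post-treatment mediator, not a confounder. Stratifying on it would bias the estimate; the causal effect is the crude pooled difference.
Pooled: Variant F 25.8% vs Variant M 21.2%; Variant F is higher overall.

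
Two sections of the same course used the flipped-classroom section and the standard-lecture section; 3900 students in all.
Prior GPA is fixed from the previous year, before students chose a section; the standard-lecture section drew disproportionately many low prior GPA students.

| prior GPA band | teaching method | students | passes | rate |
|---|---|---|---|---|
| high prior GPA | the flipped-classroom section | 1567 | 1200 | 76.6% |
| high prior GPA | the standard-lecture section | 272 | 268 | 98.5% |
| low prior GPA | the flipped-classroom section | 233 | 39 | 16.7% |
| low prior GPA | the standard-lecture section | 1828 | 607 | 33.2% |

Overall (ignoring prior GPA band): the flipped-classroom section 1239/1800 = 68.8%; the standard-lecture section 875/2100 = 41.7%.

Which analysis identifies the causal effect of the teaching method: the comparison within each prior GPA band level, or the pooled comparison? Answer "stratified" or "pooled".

stratified

Within every prior GPA band level the standard-lecture section has the higher rate, yet pooled the flipped-classroom section does — Simpson's reversal.
Prior GPA band satisfies the back-door criterion: it is not a descendant of the teaching method, and it blocks the spurious path from teaching method to outcome. Adjusting for it (i.e., using the within-prior GPA band rates) gives the causal effect.
Within each level — high prior GPA: 76.6% vs 98.5%; low prior GPA: 16.7% vs 33.2% — the standard-lecture section is higher every time.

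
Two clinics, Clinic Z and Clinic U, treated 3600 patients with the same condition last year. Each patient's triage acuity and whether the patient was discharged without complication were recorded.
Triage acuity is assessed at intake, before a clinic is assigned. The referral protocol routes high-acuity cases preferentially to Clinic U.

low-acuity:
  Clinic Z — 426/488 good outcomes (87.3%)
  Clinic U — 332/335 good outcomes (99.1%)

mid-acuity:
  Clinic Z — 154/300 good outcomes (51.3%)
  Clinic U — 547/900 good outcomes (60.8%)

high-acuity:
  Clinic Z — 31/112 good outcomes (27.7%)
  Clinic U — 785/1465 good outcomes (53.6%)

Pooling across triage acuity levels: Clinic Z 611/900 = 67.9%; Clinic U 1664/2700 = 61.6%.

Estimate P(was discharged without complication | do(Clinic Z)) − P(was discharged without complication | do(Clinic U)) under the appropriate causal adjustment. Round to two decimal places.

The triage acuity-specific comparison favours Clinic U throughout, but the pooled figures favour Clinic Z. The question is whether to condition on triage acuity.
Triage acuity is set before the clinic has any effect — it is not caused by the clinic — and it independently drives the outcome. That makes it a confounder, so the causal comparison is within triage acuity levels.
Adjusting over the population distribution of triage acuity: 0.229·(0.873−0.991) + 0.333·(0.513−0.608) + 0.438·(0.277−0.536) = -0.172.

-0.17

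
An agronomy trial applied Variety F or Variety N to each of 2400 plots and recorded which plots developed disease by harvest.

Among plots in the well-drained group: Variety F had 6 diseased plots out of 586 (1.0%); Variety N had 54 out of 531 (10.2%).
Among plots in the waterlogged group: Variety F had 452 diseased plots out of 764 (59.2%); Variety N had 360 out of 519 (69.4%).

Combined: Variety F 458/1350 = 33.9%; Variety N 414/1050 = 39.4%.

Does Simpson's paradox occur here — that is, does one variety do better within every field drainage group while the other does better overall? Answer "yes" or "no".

no

Within each field drainage level (well-drained 1.0% vs 10.2%; waterlogged 59.2% vs 69.4%), Variety F has the lower rate every time. Pooled: 33.9% vs 39.4% — Variety F has the lower rate overall. They agree.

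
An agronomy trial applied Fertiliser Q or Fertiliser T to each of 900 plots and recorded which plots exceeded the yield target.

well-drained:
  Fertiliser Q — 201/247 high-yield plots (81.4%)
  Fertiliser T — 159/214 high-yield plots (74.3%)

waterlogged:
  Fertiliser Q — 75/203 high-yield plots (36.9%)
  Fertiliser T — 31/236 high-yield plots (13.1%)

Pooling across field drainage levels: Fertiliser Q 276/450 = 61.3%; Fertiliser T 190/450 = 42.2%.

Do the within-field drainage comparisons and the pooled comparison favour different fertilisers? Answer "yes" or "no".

Within each field drainage level (well-drained 81.4% vs 74.3%; waterlogged 36.9% vs 13.1%), Fertiliser Q has the higher rate every time. Pooled: 61.3% vs 42.2% — Fertiliser Q has the higher rate overall. They agree.

no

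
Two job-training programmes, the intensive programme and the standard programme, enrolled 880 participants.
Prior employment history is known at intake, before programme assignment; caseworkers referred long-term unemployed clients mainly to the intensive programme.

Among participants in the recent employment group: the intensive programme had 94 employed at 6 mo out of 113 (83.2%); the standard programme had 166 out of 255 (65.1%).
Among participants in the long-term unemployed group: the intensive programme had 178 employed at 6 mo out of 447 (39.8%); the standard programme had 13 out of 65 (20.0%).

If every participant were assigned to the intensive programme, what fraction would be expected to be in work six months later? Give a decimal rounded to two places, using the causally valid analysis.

The prior employment history-specific comparison favours the intensive programme throughout, but the pooled figures favour the standard programme. The question is whether to condition on prior employment history.
Prior employment history is set before the programme has any effect — it is not caused by the programme — and it independently drives the outcome. That makes it a confounder, so the causal comparison is within prior employment history levels.
Standardising the intensive programme to the population prior employment history mix: 0.418·94/113 + 0.582·178/447 = 0.580.

0.58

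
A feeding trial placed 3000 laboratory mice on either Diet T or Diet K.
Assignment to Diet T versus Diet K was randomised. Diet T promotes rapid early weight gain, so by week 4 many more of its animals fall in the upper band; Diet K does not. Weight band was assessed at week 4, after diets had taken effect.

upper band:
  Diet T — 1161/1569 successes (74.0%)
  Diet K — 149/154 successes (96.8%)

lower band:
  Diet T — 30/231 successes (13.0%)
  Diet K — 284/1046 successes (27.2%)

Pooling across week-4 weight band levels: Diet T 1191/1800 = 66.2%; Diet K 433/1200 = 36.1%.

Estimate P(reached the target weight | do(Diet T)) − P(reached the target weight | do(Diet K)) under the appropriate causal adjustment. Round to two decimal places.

The week-4 weight band-specific comparison favours Diet K throughout, but the pooled figures favour Diet T. The question is whether to condition on week-4 weight band.
Week-4 weight band is recorded after the diet and is itself shifted by it — it sits on the causal path from diet to outcome. Conditioning on a mediator would strip out part of the effect we want; the pooled comparison gives the total causal effect.
The causal difference is the pooled difference: 0.662 − 0.361 = +0.301.

+0.30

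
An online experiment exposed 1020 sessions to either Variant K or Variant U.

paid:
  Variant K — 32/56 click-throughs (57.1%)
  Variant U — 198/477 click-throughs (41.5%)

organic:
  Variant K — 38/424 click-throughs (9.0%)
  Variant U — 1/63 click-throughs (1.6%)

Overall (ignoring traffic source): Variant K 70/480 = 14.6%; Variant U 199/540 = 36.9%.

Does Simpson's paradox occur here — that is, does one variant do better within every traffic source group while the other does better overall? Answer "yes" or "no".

Within each traffic source level (paid 57.1% vs 41.5%; organic 9.0% vs 1.6%), Variant K has the higher rate every time. Pooled: 14.6% vs 36.9% — Variant U has the higher rate overall. The two comparisons disagree.

yes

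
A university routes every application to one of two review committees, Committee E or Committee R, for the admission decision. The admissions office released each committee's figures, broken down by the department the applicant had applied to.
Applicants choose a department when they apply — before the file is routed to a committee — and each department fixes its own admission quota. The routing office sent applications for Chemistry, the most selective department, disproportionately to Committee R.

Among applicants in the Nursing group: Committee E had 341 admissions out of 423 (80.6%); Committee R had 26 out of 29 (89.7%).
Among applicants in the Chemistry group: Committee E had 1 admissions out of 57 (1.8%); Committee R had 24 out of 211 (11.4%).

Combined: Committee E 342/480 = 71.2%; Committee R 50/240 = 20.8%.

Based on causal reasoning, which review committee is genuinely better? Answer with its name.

Committee R

Committee R is higher inside every department stratum but Committee E is higher in aggregate. Whether to stratify depends on how department relates to the review committee.
Since department is a pre-existing factor (not a product of the review committee) and it affects the outcome on its own, it is a confounder. The stratified rates, not the pooled rate, identify the causal effect.
Within each level — Nursing: 80.6% vs 89.7%; Chemistry: 1.8% vs 11.4% — Committee R is higher every time.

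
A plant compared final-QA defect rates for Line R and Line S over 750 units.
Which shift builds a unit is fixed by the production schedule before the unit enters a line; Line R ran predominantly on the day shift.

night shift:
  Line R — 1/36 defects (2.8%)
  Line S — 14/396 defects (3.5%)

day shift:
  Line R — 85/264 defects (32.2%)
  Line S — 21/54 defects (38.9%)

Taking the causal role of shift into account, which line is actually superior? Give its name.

Line R

The stratified and pooled comparisons disagree (Line R wins within each shift; Line S wins overall), so the answer turns on the causal role of shift.
Shift differs across lines for reasons unrelated to any effect of the line itself, and it separately predicts the outcome — a classic confounder. We must compare within shift levels.
Within each level — night shift: 2.8% vs 3.5%; day shift: 32.2% vs 38.9% — Line R is lower every time.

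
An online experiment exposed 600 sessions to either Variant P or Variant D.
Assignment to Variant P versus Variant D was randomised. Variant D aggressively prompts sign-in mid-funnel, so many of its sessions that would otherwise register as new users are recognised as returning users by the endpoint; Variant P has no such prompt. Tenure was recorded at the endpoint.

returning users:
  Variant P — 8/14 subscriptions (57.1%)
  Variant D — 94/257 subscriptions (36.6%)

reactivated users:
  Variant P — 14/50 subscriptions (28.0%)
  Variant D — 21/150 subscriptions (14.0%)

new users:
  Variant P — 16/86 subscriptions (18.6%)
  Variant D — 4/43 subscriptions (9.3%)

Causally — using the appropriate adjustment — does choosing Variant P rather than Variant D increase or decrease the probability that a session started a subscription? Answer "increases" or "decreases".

The user tenure-specific comparison favours Variant P throughout, but the pooled figures favour Variant D. The question is whether to condition on user tenure.
The distribution of user tenure is itself part of what the variant does — it is an intermediate outcome. Holding it fixed would remove that part of the effect; the total effect is the pooled difference.
Pooled: Variant P 25.3% vs Variant D 26.4%; Variant D is higher overall.

decreases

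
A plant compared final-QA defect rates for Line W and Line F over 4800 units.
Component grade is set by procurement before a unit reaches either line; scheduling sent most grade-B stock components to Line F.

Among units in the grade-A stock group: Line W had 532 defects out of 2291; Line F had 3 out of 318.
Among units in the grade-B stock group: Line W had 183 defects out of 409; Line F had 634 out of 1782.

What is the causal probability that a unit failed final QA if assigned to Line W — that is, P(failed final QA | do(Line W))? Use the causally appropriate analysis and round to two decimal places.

0.33

The imbalance in component grade arose from how units were allocated, not from anything the line did; and component grade independently affects the outcome. The pooled gap is confounded — condition on component grade.
Standardising Line W to the population component grade mix: 0.544·532/2291 + 0.456·183/409 = 0.330.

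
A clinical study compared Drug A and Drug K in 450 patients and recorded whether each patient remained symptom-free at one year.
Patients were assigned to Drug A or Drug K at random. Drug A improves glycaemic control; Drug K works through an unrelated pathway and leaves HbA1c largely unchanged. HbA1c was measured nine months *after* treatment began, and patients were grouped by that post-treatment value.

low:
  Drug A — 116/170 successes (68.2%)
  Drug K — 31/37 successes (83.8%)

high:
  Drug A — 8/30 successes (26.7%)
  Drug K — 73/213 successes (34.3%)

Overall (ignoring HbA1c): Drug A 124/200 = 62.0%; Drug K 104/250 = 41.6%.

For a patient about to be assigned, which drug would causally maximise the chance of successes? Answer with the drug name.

HbA1c is recorded after the drug and is itself shifted by it — it sits on the causal path from drug to outcome. Conditioning on a mediator would strip out part of the effect we want; the pooled comparison gives the total causal effect.
Pooled: Drug A 62.0% vs Drug K 41.6%; Drug A is higher overall.

Drug A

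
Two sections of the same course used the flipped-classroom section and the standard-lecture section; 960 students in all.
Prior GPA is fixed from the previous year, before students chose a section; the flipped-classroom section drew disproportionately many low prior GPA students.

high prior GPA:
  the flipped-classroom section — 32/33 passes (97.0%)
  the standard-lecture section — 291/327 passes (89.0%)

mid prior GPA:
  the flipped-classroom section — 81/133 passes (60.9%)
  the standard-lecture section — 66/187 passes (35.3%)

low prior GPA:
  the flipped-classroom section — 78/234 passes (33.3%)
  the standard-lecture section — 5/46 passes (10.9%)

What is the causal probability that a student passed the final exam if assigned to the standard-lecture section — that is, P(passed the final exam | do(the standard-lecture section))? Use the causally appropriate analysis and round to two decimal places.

0.48

the flipped-classroom section is higher inside every prior GPA band stratum but the standard-lecture section is higher in aggregate. Whether to stratify depends on how prior GPA band relates to the teaching method.
Prior GPA band is set before the teaching method has any effect — it is not caused by the teaching method — and it independently drives the outcome. That makes it a confounder, so the causal comparison is within prior GPA band levels.
Standardising the standard-lecture section to the population prior GPA band mix: 0.375·291/327 + 0.333·66/187 + 0.292·5/46 = 0.483.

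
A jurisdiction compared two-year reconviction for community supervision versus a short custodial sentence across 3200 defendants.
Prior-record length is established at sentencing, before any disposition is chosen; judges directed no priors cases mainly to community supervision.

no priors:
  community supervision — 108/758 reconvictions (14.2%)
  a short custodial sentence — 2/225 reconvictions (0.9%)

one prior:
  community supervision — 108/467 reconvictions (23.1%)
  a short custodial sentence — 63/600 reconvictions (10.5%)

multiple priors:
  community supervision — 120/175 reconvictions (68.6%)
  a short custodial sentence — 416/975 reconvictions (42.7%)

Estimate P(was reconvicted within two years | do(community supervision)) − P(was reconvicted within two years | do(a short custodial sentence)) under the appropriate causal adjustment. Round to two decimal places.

a short custodial sentence is lower inside every prior-record length stratum but community supervision is lower in aggregate. Whether to stratify depends on how prior-record length relates to the disposition.
Prior-record length differs across dispositions for reasons unrelated to any effect of the disposition itself, and it separately predicts the outcome — a classic confounder. We must compare within prior-record length levels.
Adjusting over the population distribution of prior-record length: 0.307·(0.142−0.009) + 0.333·(0.231−0.105) + 0.359·(0.686−0.427) = +0.176.

+0.18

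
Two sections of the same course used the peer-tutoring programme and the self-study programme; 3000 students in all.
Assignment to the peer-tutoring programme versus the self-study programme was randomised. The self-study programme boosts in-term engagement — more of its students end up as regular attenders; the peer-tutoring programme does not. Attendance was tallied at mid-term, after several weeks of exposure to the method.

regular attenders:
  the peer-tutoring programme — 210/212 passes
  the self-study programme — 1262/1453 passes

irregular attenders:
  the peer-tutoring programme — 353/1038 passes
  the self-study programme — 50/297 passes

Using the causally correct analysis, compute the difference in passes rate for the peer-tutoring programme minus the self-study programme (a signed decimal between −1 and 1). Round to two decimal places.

-0.30

the peer-tutoring programme is higher inside every mid-term attendance stratum but the self-study programme is higher in aggregate. Whether to stratify depends on how mid-term attendance relates to the teaching method.
Because the teaching method influences mid-term attendance, mid-term attendance is a post-treatment mediator, not a confounder. Stratifying on it would bias the estimate; the causal effect is the crude pooled difference.
The causal difference is the pooled difference: 0.450 − 0.750 = -0.299.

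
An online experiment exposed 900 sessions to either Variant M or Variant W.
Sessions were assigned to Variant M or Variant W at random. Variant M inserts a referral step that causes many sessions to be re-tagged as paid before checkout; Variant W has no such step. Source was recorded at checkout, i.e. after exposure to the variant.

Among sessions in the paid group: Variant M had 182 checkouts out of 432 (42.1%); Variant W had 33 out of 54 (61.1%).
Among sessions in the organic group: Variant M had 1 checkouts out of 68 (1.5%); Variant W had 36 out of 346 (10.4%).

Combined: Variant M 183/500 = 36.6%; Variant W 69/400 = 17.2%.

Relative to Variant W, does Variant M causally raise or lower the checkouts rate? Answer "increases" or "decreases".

increases

Traffic source is downstream of the variant. One should not condition on a consequence of treatment, so the overall rates are the right comparison.
Pooled: Variant M 36.6% vs Variant W 17.2%; Variant M is higher overall.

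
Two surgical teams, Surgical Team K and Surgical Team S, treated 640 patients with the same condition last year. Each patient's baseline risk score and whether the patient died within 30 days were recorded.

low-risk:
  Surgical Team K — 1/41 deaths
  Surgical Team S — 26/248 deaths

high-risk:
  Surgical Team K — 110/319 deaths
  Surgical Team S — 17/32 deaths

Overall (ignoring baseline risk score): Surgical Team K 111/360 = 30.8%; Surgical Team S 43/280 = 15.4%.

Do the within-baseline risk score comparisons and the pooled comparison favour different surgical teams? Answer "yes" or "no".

Within each baseline risk score level (low-risk 2.4% vs 10.5%; high-risk 34.5% vs 53.1%), Surgical Team K has the lower rate every time. Pooled: 30.8% vs 15.4% — Surgical Team S has the lower rate overall. The two comparisons disagree.

yes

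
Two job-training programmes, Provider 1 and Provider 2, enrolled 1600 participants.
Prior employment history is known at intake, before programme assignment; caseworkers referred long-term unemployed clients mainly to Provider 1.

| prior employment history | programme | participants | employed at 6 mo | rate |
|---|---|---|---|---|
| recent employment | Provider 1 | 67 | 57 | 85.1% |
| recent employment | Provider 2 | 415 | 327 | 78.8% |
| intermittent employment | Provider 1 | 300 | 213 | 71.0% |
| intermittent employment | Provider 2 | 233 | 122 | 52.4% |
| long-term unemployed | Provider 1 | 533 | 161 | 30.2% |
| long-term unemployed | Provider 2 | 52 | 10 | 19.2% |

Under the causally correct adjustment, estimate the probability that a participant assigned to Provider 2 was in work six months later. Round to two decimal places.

The imbalance in prior employment history arose from how participants were allocated, not from anything the programme did; and prior employment history independently affects the outcome. The pooled gap is confounded — condition on prior employment history.
Standardising Provider 2 to the population prior employment history mix: 0.301·327/415 + 0.333·122/233 + 0.366·10/52 = 0.482.

0.48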